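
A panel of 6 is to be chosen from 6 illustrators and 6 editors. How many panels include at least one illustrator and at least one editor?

Unrestricted: C(12,6) = 924 ways to pick any 6 of the 12.
Selections missing a whole group: no illustrators → C(6,6) = 1; no editors → C(6,6) = 1.
Both groups omitted at once is impossible, so 924 − 2 = 922.

922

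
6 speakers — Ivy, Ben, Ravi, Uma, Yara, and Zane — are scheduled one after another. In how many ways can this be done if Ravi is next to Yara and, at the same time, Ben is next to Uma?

Treat {Ravi,Yara} as one block (2 orders) and {Ben,Uma} as another (2 orders).
That leaves 4 units to arrange: 2 × 2 × 4! = 4 × 24 = 96.

96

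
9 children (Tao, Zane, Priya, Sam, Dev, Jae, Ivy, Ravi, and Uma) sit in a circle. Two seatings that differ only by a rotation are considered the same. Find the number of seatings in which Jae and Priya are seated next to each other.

Treat {Jae, Priya} as one unit (2 internal orders) and seat the resulting 8 units around the table: (7)! circular arrangements.
So 2 × (7)! = 2 × 5040 = 10080.

10080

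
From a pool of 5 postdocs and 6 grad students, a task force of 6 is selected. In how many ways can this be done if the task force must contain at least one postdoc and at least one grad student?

461

Unrestricted: C(11,6) = 462 ways to pick any 6 of the 11.
Subtract selections that omit an entire group: no postdocs → C(6,6) = 1; no grad students → C(5,6) = 0.
Both groups omitted at once is impossible, so 462 − 1 = 461.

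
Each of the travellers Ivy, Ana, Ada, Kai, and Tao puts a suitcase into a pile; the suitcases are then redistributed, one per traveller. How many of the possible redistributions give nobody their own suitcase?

44

This is the derangement count D_5: permutations of 5 items with no fixed point.
By inclusion–exclusion this is Σ_{j=0}^{5} (−1)^j C(5,j)·(5−j)!.
Computing: 120 − 120 + 60 − 20 + 5 − 1 = 44.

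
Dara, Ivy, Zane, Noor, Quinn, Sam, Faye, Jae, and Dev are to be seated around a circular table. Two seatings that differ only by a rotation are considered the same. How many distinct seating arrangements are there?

40320

Around a circle, 9 distinct people have 9!/9 = (8)! = 40320 rotationally distinct seatings.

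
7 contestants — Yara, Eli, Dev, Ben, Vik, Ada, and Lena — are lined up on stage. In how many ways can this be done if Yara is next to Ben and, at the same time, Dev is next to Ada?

Treat {Yara,Ben} as one block (2 orders) and {Dev,Ada} as another (2 orders).
That leaves 5 units to arrange: 2 × 2 × 5! = 4 × 120 = 480.

480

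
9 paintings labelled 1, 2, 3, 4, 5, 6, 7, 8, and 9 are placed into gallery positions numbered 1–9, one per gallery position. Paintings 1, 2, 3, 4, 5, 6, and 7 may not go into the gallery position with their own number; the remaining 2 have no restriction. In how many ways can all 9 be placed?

Let Aᵢ (for 1 ≤ i ≤ 7) be the placements that put painting i in its forbidden gallery position. Any j of these fix j positions, leaving (9−j)! ways to fill the rest, and there are C(7,j) ways to pick which j.
By inclusion–exclusion, the number of valid placements is Σ_{j=0}^{7} (−1)^j C(7,j)·(9−j)!.
Computing: 362880 − 282240 + 105840 − 25200 + 4200 − 504 + 42 − 2 = 165016.

165016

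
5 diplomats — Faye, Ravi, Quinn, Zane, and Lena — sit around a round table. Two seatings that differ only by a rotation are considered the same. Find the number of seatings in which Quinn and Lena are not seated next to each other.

Without the restriction there are (4)! = 24 seatings.
Those with Quinn next to Lena: fuse the pair into one unit and seat 4 units around a circle — 2·(3)! = 12.
Subtracting, 24 − 12 = 12.

12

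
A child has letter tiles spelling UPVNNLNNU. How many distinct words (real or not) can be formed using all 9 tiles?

Letter multiplicities in UPVNNLNNU: L×1, N×4, P×1, U×2, V×1.
The number of distinct arrangements is 9!/(4!·2!) = 362880/48 = 7560.

7560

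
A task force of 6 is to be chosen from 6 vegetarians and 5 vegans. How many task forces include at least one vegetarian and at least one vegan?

461

Unrestricted: C(11,6) = 462 ways to pick any 6 of the 11.
Selections missing a whole group: no vegetarians → C(5,6) = 0; no vegans → C(6,6) = 1.
Both groups omitted at once is impossible, so 462 − 1 = 461.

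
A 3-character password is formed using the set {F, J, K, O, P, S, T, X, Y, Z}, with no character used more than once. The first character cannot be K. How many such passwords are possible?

648

The first character has 10−1 = 9 choices (anything except K).
The remaining 2 characters are filled from the other 9 symbols without repetition: 9 × 8 = 72.
Total: 9 × 72 = 648.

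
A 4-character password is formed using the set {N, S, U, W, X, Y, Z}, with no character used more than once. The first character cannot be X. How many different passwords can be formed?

The first character has 7−1 = 6 choices (anything except X).
The remaining 3 characters are filled from the other 6 symbols without repetition: 6 × 5 × 4 = 120.
Total: 6 × 120 = 720.

720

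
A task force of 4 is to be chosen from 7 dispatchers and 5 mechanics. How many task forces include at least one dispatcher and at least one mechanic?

455

Unrestricted: C(12,4) = 495 ways to pick any 4 of the 12.
Selections missing a whole group: no dispatchers → C(5,4) = 5; no mechanics → C(7,4) = 35.
Both groups omitted at once is impossible, so 495 − 40 = 455.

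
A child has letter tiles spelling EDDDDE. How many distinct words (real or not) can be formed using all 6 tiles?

15

EDDDDE has 6 letters with D appearing 4 times and E appearing twice.
Dividing 6! = 720 by 4!·2! = 48 for the repeated letters gives 15.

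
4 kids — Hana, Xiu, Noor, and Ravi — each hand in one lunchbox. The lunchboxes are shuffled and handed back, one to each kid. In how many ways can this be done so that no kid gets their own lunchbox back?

This is the derangement count D_4: permutations of 4 items with no fixed point.
By inclusion–exclusion this is Σ_{j=0}^{4} (−1)^j C(4,j)·(4−j)!.
Computing: 24 − 24 + 12 − 4 + 1 = 9.

9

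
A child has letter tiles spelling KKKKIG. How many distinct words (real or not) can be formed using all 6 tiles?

KKKKIG has 6 letters with K appearing 4 times.
Dividing 6! = 720 by 4! = 24 for the repeated letters gives 30.

30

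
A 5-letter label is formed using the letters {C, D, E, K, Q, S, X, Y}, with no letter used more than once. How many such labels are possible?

6720

This is a permutation of 5 out of 8: P(8,5) = 8!/3!.
8 × 7 × 6 × 5 × 4 = 6720.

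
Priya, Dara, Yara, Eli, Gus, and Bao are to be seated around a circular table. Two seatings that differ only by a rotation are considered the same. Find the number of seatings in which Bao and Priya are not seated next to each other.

Without the restriction there are (5)! = 120 seatings.
Seatings with Bao beside Priya: treat them as a block with 2 internal orders, giving 2 × (4)! = 48.
Subtracting, 120 − 48 = 72.

72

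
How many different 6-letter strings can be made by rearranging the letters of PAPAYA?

PAPAYA has 6 letters with A appearing 3 times and P appearing twice.
Dividing 6! = 720 by 3!·2! = 12 for the repeated letters gives 60.

60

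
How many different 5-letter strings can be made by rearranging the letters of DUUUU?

DUUUU has 5 letters with U appearing 4 times.
The number of distinct arrangements is 5!/(4!) = 120/24 = 5.

5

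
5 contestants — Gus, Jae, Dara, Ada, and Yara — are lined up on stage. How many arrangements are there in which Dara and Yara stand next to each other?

48

Glue Dara and Yara into one block (2 internal orders), leaving 4 units to arrange in a row.
That gives 2 × 4! = 2 × 24 = 48.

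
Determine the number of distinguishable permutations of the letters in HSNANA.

180

The 6 letters of HSNANA have repeats: A appearing twice and N appearing twice.
The number of distinct arrangements is 6!/(2!·2!) = 720/4 = 180.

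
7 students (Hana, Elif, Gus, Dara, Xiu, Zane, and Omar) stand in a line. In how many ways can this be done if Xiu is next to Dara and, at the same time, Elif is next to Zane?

Treat {Xiu,Dara} as one block (2 orders) and {Elif,Zane} as another (2 orders).
That leaves 5 units to arrange: 2 × 2 × 5! = 4 × 120 = 480.

480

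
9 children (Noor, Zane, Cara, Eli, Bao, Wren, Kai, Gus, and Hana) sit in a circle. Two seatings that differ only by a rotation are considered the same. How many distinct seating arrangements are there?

40320

Around a circle, 9 distinct people have 9!/9 = (8)! = 40320 rotationally distinct seatings.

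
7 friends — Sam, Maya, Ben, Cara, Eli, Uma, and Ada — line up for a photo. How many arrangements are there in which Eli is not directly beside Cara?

There are 7! = 5040 arrangements in all. If Eli and Cara are adjacent, merging them into one block gives 2·(6)! = 1440 arrangements.
Complementary counting: 5040 − 1440 = 3600.

3600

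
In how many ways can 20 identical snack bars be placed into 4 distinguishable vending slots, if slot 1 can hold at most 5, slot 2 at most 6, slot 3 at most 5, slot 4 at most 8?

Ignoring the caps, the number of non-negative solutions to x_1+…+x_4 = 20 is C(23,3) = 1771.
Subtract solutions that violate a single cap (substitute x_i' = x_i − (cap_i+1)): x_1 ≥ 6 gives C(17,3) = 680; x_2 ≥ 7 gives C(16,3) = 560; x_3 ≥ 6 gives C(17,3) = 680; x_4 ≥ 9 gives C(14,3) = 364. Together 2284.
Add back pairs where two caps are both exceeded: 120 + 165 + 56 + 120 + 35 + 56 = 552.
Subtract triples: 4 + 0 + 0 + 0 = 4.
By inclusion–exclusion the count is 1771 − 2284 + 552 − 4 = 35.

35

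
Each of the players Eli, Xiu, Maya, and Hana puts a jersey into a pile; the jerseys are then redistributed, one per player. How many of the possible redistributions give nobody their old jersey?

9

Count assignments avoiding every fixed point. For any j of the 4 players fixed to their old jersey, the other 4−j can be arranged in (4−j)! ways.
By inclusion–exclusion this is Σ_{j=0}^{4} (−1)^j C(4,j)·(4−j)!.
Computing: 24 − 24 + 12 − 4 + 1 = 9.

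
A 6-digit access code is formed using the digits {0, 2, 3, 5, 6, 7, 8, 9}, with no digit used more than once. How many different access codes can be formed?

This is a permutation of 6 out of 8: P(8,6) = 8!/2!.
8 × 7 × 6 × 5 × 4 × 3 = 20160.

20160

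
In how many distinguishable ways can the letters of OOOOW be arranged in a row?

Letter multiplicities in OOOOW: O×4, W×1.
Dividing 5! = 120 by 4! = 24 for the repeated letters gives 5.

5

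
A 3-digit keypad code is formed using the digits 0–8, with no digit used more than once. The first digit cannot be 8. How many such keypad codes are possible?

448

The first digit has 9−1 = 8 choices (anything except 8).
The remaining 2 digits are filled from the other 8 symbols without repetition: 8 × 7 = 56.
Total: 8 × 56 = 448.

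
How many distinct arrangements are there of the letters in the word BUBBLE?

120

Letter multiplicities in BUBBLE: B×3, E×1, L×1, U×1.
The number of distinct arrangements is 6!/(3!) = 720/6 = 120.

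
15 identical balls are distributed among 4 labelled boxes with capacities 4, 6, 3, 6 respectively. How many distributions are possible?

Ignoring the caps, the number of non-negative solutions to x_1+…+x_4 = 15 is C(18,3) = 816.
Subtract solutions that violate a single cap (substitute x_i' = x_i − (cap_i+1)): x_1 ≥ 5 gives C(13,3) = 286; x_2 ≥ 7 gives C(11,3) = 165; x_3 ≥ 4 gives C(14,3) = 364; x_4 ≥ 7 gives C(11,3) = 165. Together 980.
Add back pairs where two caps are both exceeded: 20 + 84 + 20 + 35 + 4 + 35 = 198.
By inclusion–exclusion the count is 816 − 980 + 198 = 34.

34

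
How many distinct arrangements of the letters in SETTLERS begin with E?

1260

With the first slot taken by E, it remains to arrange the other 7 letters (STTLERS).
Those 7 letters have S appearing twice and T appearing twice, giving (7)!/(2!·2!) = 1260.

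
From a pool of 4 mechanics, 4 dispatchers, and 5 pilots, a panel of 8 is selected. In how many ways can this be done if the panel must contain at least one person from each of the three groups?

Total 8-person selections from all 13: C(13,8) = 1287.
Selections missing a whole group: no mechanics → C(9,8) = 9; no dispatchers → C(9,8) = 9; no pilots → C(8,8) = 1.
Add back selections omitting two groups (i.e. drawn from a single group): C(4,8) + C(4,8) + C(5,8) = 0.
By inclusion–exclusion: 1287 − 19 + 0 = 1268.

1268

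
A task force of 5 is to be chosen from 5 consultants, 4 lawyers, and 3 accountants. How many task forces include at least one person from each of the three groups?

590

Unrestricted: C(12,5) = 792 ways to pick any 5 of the 12.
Subtract selections that omit an entire group: no consultants → C(7,5) = 21; no lawyers → C(8,5) = 56; no accountants → C(9,5) = 126.
Add back selections omitting two groups (i.e. drawn from a single group): C(5,5) + C(4,5) + C(3,5) = 1.
By inclusion–exclusion: 792 − 203 + 1 = 590.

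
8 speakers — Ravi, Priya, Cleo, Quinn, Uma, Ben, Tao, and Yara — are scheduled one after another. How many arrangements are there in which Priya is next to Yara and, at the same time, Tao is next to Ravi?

2880

Treat {Priya,Yara} as one block (2 orders) and {Tao,Ravi} as another (2 orders).
That leaves 6 units to arrange: 2 × 2 × 6! = 4 × 720 = 2880.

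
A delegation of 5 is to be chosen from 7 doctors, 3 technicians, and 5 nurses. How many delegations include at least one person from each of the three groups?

1925

Total 5-person selections from all 15: C(15,5) = 3003.
Subtract selections that omit an entire group: no doctors → C(8,5) = 56; no technicians → C(12,5) = 792; no nurses → C(10,5) = 252.
Add back selections omitting two groups (i.e. drawn from a single group): C(7,5) + C(3,5) + C(5,5) = 22.
By inclusion–exclusion: 3003 − 1100 + 22 = 1925.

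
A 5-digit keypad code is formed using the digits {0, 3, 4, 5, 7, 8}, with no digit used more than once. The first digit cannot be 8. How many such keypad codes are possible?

The first digit has 6−1 = 5 choices (anything except 8).
The remaining 4 digits are filled from the other 5 symbols without repetition: 5 × 4 × 3 × 2 = 120.
Total: 5 × 120 = 600.

600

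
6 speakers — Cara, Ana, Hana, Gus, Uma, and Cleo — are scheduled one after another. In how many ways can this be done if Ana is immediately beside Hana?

Treat {Ana, Hana} as a single unit. There are 5 units to order, and the pair itself can be ordered 2 ways.
That gives 2 × 5! = 2 × 120 = 240.

240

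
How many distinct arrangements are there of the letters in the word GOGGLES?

840

GOGGLES has 7 letters with G appearing 3 times.
The number of distinct arrangements is 7!/(3!) = 5040/6 = 840.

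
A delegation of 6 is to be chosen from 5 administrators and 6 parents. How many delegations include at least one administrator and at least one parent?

Total 6-person selections from all 11: C(11,6) = 462.
Selections missing a whole group: no administrators → C(6,6) = 1; no parents → C(5,6) = 0.
Both groups omitted at once is impossible, so 462 − 1 = 461.

461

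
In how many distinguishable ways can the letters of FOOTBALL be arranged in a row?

Letter multiplicities in FOOTBALL: A×1, B×1, F×1, L×2, O×2, T×1.
So there are 8! / (2!·2!) = 10080 distinguishable arrangements.

10080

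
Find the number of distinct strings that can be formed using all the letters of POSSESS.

210

POSSESS has 7 letters with S appearing 4 times.
So there are 7! / (4!) = 210 distinguishable arrangements.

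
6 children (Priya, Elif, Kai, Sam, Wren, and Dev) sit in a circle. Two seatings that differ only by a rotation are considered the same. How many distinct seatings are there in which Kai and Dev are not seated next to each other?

72

All circular seatings of 6 people number (5)! = 120.
Seatings with Kai beside Dev: treat them as a block with 2 internal orders, giving 2 × (4)! = 48.
Subtracting, 120 − 48 = 72.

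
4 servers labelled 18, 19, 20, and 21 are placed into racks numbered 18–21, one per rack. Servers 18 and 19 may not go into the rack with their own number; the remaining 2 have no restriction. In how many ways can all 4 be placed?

Let Aᵢ (for i ∈ {18, 19}) be the placements that put server i in its forbidden rack. Any j of these fix j positions, leaving (4−j)! ways to fill the rest, and there are C(2,j) ways to pick which j.
By inclusion–exclusion, the number of valid placements is Σ_{j=0}^{2} (−1)^j C(2,j)·(4−j)!.
Computing: 24 − 12 + 2 = 14.

14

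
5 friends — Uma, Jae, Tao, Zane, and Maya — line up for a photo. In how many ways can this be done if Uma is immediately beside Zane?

Treat {Uma, Zane} as a single unit. There are 4 units to order, and the pair itself can be ordered 2 ways.
So the count is 2·(4)! = 48.

48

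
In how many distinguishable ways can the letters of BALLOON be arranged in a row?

1260

Letter multiplicities in BALLOON: A×1, B×1, L×2, N×1, O×2.
So there are 7! / (2!·2!) = 1260 distinguishable arrangements.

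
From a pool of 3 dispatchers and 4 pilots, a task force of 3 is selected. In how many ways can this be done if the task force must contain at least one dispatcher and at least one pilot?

Total 3-person selections from all 7: C(7,3) = 35.
Selections missing a whole group: no dispatchers → C(4,3) = 4; no pilots → C(3,3) = 1.
Both groups omitted at once is impossible, so 35 − 5 = 30.

30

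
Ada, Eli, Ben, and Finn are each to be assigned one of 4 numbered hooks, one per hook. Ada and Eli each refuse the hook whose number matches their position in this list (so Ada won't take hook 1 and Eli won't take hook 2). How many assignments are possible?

14

Let Aᵢ (for i ∈ {1, 2}) be the placements that put person i in their forbidden hook. Any j of these fix j positions, leaving (4−j)! ways to fill the rest, and there are C(2,j) ways to pick which j.
By inclusion–exclusion, the number of valid placements is Σ_{j=0}^{2} (−1)^j C(2,j)·(4−j)!.
Computing: 24 − 12 + 2 = 14.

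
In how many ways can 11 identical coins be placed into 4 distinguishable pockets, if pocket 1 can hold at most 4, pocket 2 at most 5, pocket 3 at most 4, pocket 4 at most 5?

92

By stars and bars, unrestricted non-negative solutions to x_1+…+x_4 = 11 number C(11+3,3) = 364.
Subtract solutions that violate a single cap (substitute x_i' = x_i − (cap_i+1)): x_1 ≥ 5 gives C(9,3) = 84; x_2 ≥ 6 gives C(8,3) = 56; x_3 ≥ 5 gives C(9,3) = 84; x_4 ≥ 6 gives C(8,3) = 56. Together 280.
Add back pairs where two caps are both exceeded: 1 + 4 + 1 + 1 + 0 + 1 = 8.
By inclusion–exclusion the count is 364 − 280 + 8 = 92.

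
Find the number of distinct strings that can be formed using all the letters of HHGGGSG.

HHGGGSG has 7 letters with G appearing 4 times and H appearing twice.
The number of distinct arrangements is 7!/(4!·2!) = 5040/48 = 105.

105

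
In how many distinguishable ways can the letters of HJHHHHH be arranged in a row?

HJHHHHH has 7 letters with H appearing 6 times.
Dividing 7! = 5040 by 6! = 720 for the repeated letters gives 7.

7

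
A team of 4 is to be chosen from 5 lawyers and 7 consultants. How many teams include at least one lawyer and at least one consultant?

With no constraint there are C(12,4) = 495 possible selections.
Selections missing a whole group: no lawyers → C(7,4) = 35; no consultants → C(5,4) = 5.
Both groups omitted at once is impossible, so 495 − 40 = 455.

455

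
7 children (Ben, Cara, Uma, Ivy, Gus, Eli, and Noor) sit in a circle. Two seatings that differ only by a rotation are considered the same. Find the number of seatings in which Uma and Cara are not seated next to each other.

480

Without the restriction there are (6)! = 720 seatings.
Those with Uma next to Cara: fuse the pair into one unit and seat 6 units around a circle — 2·(5)! = 240.
Subtracting, 720 − 240 = 480.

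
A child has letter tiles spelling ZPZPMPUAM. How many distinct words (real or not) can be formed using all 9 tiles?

15120

The 9 letters of ZPZPMPUAM have repeats: M appearing twice, P appearing 3 times, and Z appearing twice.
So there are 9! / (3!·2!·2!) = 15120 distinguishable arrangements.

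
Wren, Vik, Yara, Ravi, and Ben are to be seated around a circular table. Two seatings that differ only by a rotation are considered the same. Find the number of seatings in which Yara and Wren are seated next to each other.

12

Glue Yara and Wren into a block (2 internal orders). Seating 4 units around a circle gives (3)! arrangements.
So 2 × (3)! = 2 × 6 = 12.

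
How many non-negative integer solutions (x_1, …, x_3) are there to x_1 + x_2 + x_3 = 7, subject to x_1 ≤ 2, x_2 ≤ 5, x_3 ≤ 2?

By stars and bars, unrestricted non-negative solutions to x_1+…+x_3 = 7 number C(7+2,2) = 36.
Subtract solutions that violate a single cap (substitute x_i' = x_i − (cap_i+1)): x_1 ≥ 3 gives C(6,2) = 15; x_2 ≥ 6 gives C(3,2) = 3; x_3 ≥ 3 gives C(6,2) = 15. Together 33.
Add back pairs where two caps are both exceeded: 0 + 3 + 0 = 3.
By inclusion–exclusion the count is 36 − 33 + 3 = 6.

6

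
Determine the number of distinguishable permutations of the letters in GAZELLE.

Letter multiplicities in GAZELLE: A×1, E×2, G×1, L×2, Z×1.
The number of distinct arrangements is 7!/(2!·2!) = 5040/4 = 1260.

1260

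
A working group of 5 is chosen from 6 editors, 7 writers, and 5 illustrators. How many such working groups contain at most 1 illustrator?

4862

Split by how many illustrators are chosen (0 through 1).
Sum: C(5,0)·C(13,5) + C(5,1)·C(13,4) = 1287 + 3575 = 4862.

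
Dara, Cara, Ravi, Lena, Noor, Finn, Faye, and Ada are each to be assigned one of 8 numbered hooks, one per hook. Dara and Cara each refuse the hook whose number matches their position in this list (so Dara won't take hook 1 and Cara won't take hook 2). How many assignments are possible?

30960

Let Aᵢ (for i ∈ {1, 2}) be the placements that put person i in their forbidden hook. Any j of these fix j positions, leaving (8−j)! ways to fill the rest, and there are C(2,j) ways to pick which j.
By inclusion–exclusion, the number of valid placements is Σ_{j=0}^{2} (−1)^j C(2,j)·(8−j)!.
Computing: 40320 − 10080 + 720 = 30960.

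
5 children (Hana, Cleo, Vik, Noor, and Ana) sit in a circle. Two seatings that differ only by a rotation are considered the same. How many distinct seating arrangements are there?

24

Around a circle, 5 distinct people have 5!/5 = (4)! = 24 rotationally distinct seatings.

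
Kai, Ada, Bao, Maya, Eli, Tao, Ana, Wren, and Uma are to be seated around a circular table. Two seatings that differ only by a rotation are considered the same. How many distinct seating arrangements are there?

40320

Fix one person's seat to break rotational symmetry; the remaining 8 people can be arranged in (8)! = 40320 ways.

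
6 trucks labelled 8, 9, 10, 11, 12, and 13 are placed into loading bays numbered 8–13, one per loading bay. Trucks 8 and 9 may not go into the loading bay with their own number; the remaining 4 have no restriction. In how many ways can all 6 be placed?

Let Aᵢ (for i ∈ {8, 9}) be the placements that put truck i in its forbidden loading bay. Any j of these fix j positions, leaving (6−j)! ways to fill the rest, and there are C(2,j) ways to pick which j.
By inclusion–exclusion, the number of valid placements is Σ_{j=0}^{2} (−1)^j C(2,j)·(6−j)!.
Computing: 720 − 240 + 24 = 504.

504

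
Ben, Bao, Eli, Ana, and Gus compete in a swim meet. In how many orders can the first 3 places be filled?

There are 5 choices for 1st place, 4 for 2nd, and 3 for 3rd.
That gives 5 × 4 × 3 = 60.

60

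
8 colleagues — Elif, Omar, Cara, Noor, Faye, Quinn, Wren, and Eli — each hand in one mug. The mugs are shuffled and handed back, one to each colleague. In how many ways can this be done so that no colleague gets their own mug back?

This is the derangement count D_8: permutations of 8 items with no fixed point.
By inclusion–exclusion this is Σ_{j=0}^{8} (−1)^j C(8,j)·(8−j)!.
Computing: 40320 − 40320 + 20160 − 6720 + 1680 − 336 + 56 − 8 + 1 = 14833.

14833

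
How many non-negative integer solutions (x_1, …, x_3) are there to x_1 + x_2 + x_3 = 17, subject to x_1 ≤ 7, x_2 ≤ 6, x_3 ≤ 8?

By stars and bars, unrestricted non-negative solutions to x_1+…+x_3 = 17 number C(17+2,2) = 171.
Subtract solutions that violate a single cap (substitute x_i' = x_i − (cap_i+1)): x_1 ≥ 8 gives C(11,2) = 55; x_2 ≥ 7 gives C(12,2) = 66; x_3 ≥ 9 gives C(10,2) = 45. Together 166.
Add back pairs where two caps are both exceeded: 6 + 1 + 3 = 10.
By inclusion–exclusion the count is 171 − 166 + 10 = 15.

15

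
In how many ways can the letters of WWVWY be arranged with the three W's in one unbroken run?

Treat the 3 copies of W as a single block. The multiset to arrange is then {WWW, V, Y}, 3 items in all.
All 3 items are distinct, so there are (3)! = 6 arrangements.

6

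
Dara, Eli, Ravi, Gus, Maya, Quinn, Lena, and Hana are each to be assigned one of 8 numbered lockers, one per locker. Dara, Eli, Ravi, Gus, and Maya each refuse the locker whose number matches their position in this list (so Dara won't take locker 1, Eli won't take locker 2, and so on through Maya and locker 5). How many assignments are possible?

Let Aᵢ (for 1 ≤ i ≤ 5) be the placements that put person i in their forbidden locker. Any j of these fix j positions, leaving (8−j)! ways to fill the rest, and there are C(5,j) ways to pick which j.
By inclusion–exclusion, the number of valid placements is Σ_{j=0}^{5} (−1)^j C(5,j)·(8−j)!.
Computing: 40320 − 25200 + 7200 − 1200 + 120 − 6 = 21234.

21234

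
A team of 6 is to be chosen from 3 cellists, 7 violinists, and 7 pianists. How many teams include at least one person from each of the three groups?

Unrestricted: C(17,6) = 12376 ways to pick any 6 of the 17.
Subtract selections that omit an entire group: no cellists → C(14,6) = 3003; no violinists → C(10,6) = 210; no pianists → C(10,6) = 210.
Add back selections omitting two groups (i.e. drawn from a single group): C(3,6) + C(7,6) + C(7,6) = 14.
By inclusion–exclusion: 12376 − 3423 + 14 = 8967.

8967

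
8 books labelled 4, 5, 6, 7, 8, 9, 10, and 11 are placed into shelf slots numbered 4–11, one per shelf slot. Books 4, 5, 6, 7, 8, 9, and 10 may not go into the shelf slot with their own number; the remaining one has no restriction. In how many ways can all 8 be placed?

Let Aᵢ (for 4 ≤ i ≤ 10) be the placements that put book i in its forbidden shelf slot. Any j of these fix j positions, leaving (8−j)! ways to fill the rest, and there are C(7,j) ways to pick which j.
By inclusion–exclusion, the number of valid placements is Σ_{j=0}^{7} (−1)^j C(7,j)·(8−j)!.
Computing: 40320 − 35280 + 15120 − 4200 + 840 − 126 + 14 − 1 = 16687.

16687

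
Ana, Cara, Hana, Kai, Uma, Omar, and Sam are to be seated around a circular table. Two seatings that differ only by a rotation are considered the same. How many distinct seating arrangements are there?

Seat Ana anywhere (absorbing the rotational symmetry), then permute the other 6: (6)! = 720.

720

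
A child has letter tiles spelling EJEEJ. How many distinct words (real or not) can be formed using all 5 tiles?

10

EJEEJ has 5 letters with E appearing 3 times and J appearing twice.
The number of distinct arrangements is 5!/(3!·2!) = 120/12 = 10.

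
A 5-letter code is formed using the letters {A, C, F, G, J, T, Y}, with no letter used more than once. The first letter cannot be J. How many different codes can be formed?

2160

The first letter has 7−1 = 6 choices (anything except J).
The remaining 4 letters are filled from the other 6 symbols without repetition: 6 × 5 × 4 × 3 = 360.
Total: 6 × 360 = 2160.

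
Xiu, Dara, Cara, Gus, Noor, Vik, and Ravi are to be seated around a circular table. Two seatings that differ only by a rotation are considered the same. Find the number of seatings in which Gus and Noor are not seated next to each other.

480

Without the restriction there are (6)! = 720 seatings.
Those with Gus next to Noor: fuse the pair into one unit and seat 6 units around a circle — 2·(5)! = 240.
Subtracting, 720 − 240 = 480.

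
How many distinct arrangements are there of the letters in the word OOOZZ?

10

The 5 letters of OOOZZ have repeats: O appearing 3 times and Z appearing twice.
Dividing 5! = 120 by 3!·2! = 12 for the repeated letters gives 10.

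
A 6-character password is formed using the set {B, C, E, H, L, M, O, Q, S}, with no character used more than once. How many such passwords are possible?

60480

This is a permutation of 6 out of 9: P(9,6) = 9!/3!.
9 × 8 × 7 × 6 × 5 × 4 = 60480.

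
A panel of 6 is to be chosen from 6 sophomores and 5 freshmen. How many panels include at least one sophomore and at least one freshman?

461

With no constraint there are C(11,6) = 462 possible selections.
Selections missing a whole group: no sophomores → C(5,6) = 0; no freshmen → C(6,6) = 1.
Both groups omitted at once is impossible, so 462 − 1 = 461.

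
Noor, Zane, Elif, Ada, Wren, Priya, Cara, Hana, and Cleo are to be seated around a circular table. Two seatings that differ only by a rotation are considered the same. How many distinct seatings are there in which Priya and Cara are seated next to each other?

10080

Glue Priya and Cara into a block (2 internal orders). Seating 8 units around a circle gives (7)! arrangements.
So 2 × (7)! = 2 × 5040 = 10080.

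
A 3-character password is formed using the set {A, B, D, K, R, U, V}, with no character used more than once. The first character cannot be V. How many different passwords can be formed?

The first character has 7−1 = 6 choices (anything except V).
The remaining 2 characters are filled from the other 6 symbols without repetition: 6 × 5 = 30.
Total: 6 × 30 = 180.

180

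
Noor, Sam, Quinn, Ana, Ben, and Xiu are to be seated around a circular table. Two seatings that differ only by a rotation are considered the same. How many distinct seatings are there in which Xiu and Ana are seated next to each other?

Treat {Xiu, Ana} as one unit (2 internal orders) and seat the resulting 5 units around the table: (4)! circular arrangements.
So 2 × (4)! = 2 × 24 = 48.

48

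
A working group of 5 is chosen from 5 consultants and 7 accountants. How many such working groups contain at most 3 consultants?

756

Split by how many consultants are chosen (0 through 3).
Sum: C(5,0)·C(7,5) + C(5,1)·C(7,4) + C(5,2)·C(7,3) + C(5,3)·C(7,2) = 21 + 175 + 350 + 210 = 756.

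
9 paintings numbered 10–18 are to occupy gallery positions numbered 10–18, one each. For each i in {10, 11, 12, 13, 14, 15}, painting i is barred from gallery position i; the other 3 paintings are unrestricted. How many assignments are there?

183822

Let Aᵢ (for 10 ≤ i ≤ 15) be the placements that put painting i in its forbidden gallery position. Any j of these fix j positions, leaving (9−j)! ways to fill the rest, and there are C(6,j) ways to pick which j.
By inclusion–exclusion, the number of valid placements is Σ_{j=0}^{6} (−1)^j C(6,j)·(9−j)!.
Computing: 362880 − 241920 + 75600 − 14400 + 1800 − 144 + 6 = 183822.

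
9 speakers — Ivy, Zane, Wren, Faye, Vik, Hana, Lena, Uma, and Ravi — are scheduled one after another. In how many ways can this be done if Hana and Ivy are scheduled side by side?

80640

Place the 7 others and the Hana-Ivy pair as 8 objects in a line; the pair has 2 internal arrangements.
That gives 2 × 8! = 2 × 40320 = 80640.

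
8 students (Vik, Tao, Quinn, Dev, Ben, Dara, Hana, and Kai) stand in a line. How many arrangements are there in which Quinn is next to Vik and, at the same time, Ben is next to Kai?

2880

Treat {Quinn,Vik} as one block (2 orders) and {Ben,Kai} as another (2 orders).
That leaves 6 units to arrange: 2 × 2 × 6! = 4 × 720 = 2880.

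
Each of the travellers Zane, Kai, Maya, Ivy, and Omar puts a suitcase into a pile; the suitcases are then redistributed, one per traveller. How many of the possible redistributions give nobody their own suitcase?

44

This is the derangement count D_5: permutations of 5 items with no fixed point.
By inclusion–exclusion this is Σ_{j=0}^{5} (−1)^j C(5,j)·(5−j)!.
Computing: 120 − 120 + 60 − 20 + 5 − 1 = 44.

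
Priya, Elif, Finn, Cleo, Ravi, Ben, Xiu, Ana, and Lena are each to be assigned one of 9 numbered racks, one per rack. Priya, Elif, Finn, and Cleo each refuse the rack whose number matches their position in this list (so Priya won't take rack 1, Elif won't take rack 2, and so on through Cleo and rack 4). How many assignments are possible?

229080

Let Aᵢ (for 1 ≤ i ≤ 4) be the placements that put person i in their forbidden rack. Any j of these fix j positions, leaving (9−j)! ways to fill the rest, and there are C(4,j) ways to pick which j.
By inclusion–exclusion, the number of valid placements is Σ_{j=0}^{4} (−1)^j C(4,j)·(9−j)!.
Computing: 362880 − 161280 + 30240 − 2880 + 120 = 229080.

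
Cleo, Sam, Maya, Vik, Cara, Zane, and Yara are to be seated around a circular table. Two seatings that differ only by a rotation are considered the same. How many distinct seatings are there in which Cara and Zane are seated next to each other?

Treat {Cara, Zane} as one unit (2 internal orders) and seat the resulting 6 units around the table: (5)! circular arrangements.
So 2 × (5)! = 2 × 120 = 240.

240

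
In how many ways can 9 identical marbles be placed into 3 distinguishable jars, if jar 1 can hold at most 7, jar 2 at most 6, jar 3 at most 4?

By stars and bars, unrestricted non-negative solutions to x_1+…+x_3 = 9 number C(9+2,2) = 55.
Subtract solutions that violate a single cap (substitute x_i' = x_i − (cap_i+1)): x_1 ≥ 8 gives C(3,2) = 3; x_2 ≥ 7 gives C(4,2) = 6; x_3 ≥ 5 gives C(6,2) = 15. Together 24.
No two caps can be exceeded simultaneously, so the pair terms are all 0.
By inclusion–exclusion the count is 55 − 24 + 0 = 31.

31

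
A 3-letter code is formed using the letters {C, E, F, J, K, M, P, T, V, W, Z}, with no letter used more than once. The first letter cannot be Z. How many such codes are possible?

The first letter has 11−1 = 10 choices (anything except Z).
The remaining 2 letters are filled from the other 10 symbols without repetition: 10 × 9 = 90.
Total: 10 × 90 = 900.

900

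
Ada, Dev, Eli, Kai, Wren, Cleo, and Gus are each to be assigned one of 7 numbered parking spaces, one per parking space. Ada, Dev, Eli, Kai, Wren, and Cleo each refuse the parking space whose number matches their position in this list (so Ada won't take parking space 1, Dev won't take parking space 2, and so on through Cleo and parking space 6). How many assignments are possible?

Let Aᵢ (for 1 ≤ i ≤ 6) be the placements that put person i in their forbidden parking space. Any j of these fix j positions, leaving (7−j)! ways to fill the rest, and there are C(6,j) ways to pick which j.
By inclusion–exclusion, the number of valid placements is Σ_{j=0}^{6} (−1)^j C(6,j)·(7−j)!.
Computing: 5040 − 4320 + 1800 − 480 + 90 − 12 + 1 = 2119.

2119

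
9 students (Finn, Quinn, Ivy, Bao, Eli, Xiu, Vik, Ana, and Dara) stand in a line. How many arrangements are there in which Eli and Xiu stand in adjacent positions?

80640

Glue Eli and Xiu into one block (2 internal orders), leaving 8 units to arrange in a row.
So the count is 2·(8)! = 80640.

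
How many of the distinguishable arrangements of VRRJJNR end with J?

120

Fix J in the last position and arrange the remaining 6 letters.
Those 6 letters have R appearing 3 times, giving (6)!/(3!) = 120.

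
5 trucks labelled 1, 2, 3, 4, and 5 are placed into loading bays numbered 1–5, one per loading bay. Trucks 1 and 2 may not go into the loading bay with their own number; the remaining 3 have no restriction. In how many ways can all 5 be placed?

Let Aᵢ (for i ∈ {1, 2}) be the placements that put truck i in its forbidden loading bay. Any j of these fix j positions, leaving (5−j)! ways to fill the rest, and there are C(2,j) ways to pick which j.
By inclusion–exclusion, the number of valid placements is Σ_{j=0}^{2} (−1)^j C(2,j)·(5−j)!.
Computing: 120 − 48 + 6 = 78.

78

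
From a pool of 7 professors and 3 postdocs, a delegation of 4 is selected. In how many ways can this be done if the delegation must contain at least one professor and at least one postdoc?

175

With no constraint there are C(10,4) = 210 possible selections.
Subtract selections that omit an entire group: no professors → C(3,4) = 0; no postdocs → C(7,4) = 35.
Both groups omitted at once is impossible, so 210 − 35 = 175.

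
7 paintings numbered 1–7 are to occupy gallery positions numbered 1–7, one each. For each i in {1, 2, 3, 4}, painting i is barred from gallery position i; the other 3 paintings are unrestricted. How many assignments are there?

2790

Let Aᵢ (for 1 ≤ i ≤ 4) be the placements that put painting i in its forbidden gallery position. Any j of these fix j positions, leaving (7−j)! ways to fill the rest, and there are C(4,j) ways to pick which j.
By inclusion–exclusion, the number of valid placements is Σ_{j=0}^{4} (−1)^j C(4,j)·(7−j)!.
Computing: 5040 − 2880 + 720 − 96 + 6 = 2790.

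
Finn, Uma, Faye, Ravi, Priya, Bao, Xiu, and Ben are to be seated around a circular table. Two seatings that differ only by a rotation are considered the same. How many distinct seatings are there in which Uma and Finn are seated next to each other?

Glue Uma and Finn into a block (2 internal orders). Seating 7 units around a circle gives (6)! arrangements.
So 2 × (6)! = 2 × 720 = 1440.

1440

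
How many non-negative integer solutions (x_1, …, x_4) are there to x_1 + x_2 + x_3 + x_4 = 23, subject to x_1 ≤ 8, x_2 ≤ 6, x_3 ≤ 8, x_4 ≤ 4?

By stars and bars, unrestricted non-negative solutions to x_1+…+x_4 = 23 number C(23+3,3) = 2600.
Subtract solutions that violate a single cap (substitute x_i' = x_i − (cap_i+1)): x_1 ≥ 9 gives C(17,3) = 680; x_2 ≥ 7 gives C(19,3) = 969; x_3 ≥ 9 gives C(17,3) = 680; x_4 ≥ 5 gives C(21,3) = 1330. Together 3659.
Add back pairs where two caps are both exceeded: 120 + 56 + 220 + 120 + 364 + 220 = 1100.
Subtract triples: 0 + 10 + 1 + 10 = 21.
By inclusion–exclusion the count is 2600 − 3659 + 1100 − 21 = 20.

20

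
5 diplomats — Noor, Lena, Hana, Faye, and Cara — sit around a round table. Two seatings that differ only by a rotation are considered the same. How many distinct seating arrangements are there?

Seat Noor anywhere (absorbing the rotational symmetry), then permute the other 4: (4)! = 24.

24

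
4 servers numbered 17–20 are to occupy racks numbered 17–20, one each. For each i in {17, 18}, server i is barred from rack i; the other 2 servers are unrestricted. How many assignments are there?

Let Aᵢ (for i ∈ {17, 18}) be the placements that put server i in its forbidden rack. Any j of these fix j positions, leaving (4−j)! ways to fill the rest, and there are C(2,j) ways to pick which j.
By inclusion–exclusion, the number of valid placements is Σ_{j=0}^{2} (−1)^j C(2,j)·(4−j)!.
Computing: 24 − 12 + 2 = 14.

14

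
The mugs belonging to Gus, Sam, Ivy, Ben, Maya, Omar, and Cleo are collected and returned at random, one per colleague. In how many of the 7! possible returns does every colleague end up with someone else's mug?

Count assignments avoiding every fixed point. For any j of the 7 colleagues fixed to their own mug, the other 7−j can be arranged in (7−j)! ways.
By inclusion–exclusion this is Σ_{j=0}^{7} (−1)^j C(7,j)·(7−j)!.
Computing: 5040 − 5040 + 2520 − 840 + 210 − 42 + 7 − 1 = 1854.

1854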